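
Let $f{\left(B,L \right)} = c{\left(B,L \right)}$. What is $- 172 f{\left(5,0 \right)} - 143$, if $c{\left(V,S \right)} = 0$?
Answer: $-143$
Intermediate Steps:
$f{\left(B,L \right)} = 0$
$- 172 f{\left(5,0 \right)} - 143 = \left(-172\right) 0 - 143 = 0 - 143 = -143$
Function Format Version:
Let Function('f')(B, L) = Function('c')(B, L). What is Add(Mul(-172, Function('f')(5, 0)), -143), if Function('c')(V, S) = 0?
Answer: -143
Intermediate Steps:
Function('f')(B, L) = 0
Add(Mul(-172, Function('f')(5, 0)), -143) = Add(Mul(-172, 0), -143) = Add(0, -143) = -143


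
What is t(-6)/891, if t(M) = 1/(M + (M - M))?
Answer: -1/5346 ≈ -0.00018706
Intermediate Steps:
t(M) = 1/M (t(M) = 1/(M + 0) = 1/M)
t(-6)/891 = 1/(-6*891) = -⅙*1/891 = -1/5346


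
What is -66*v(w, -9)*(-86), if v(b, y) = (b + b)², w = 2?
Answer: 90816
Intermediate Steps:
v(b, y) = 4*b² (v(b, y) = (2*b)² = 4*b²)
-66*v(w, -9)*(-86) = -264*2²*(-86) = -264*4*(-86) = -66*16*(-86) = -1056*(-86) = 90816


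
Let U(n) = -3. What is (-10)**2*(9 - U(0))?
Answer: 1200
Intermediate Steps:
(-10)**2*(9 - U(0)) = (-10)**2*(9 - 1*(-3)) = 100*(9 + 3) = 100*12 = 1200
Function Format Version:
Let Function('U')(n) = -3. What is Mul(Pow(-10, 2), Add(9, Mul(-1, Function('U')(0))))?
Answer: 1200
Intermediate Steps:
Mul(Pow(-10, 2), Add(9, Mul(-1, Function('U')(0)))) = Mul(Pow(-10, 2), Add(9, Mul(-1, -3))) = Mul(100, Add(9, 3)) = Mul(100, 12) = 1200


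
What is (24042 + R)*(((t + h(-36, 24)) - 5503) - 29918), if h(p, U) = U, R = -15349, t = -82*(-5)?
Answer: -304141991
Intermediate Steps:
t = 410
(24042 + R)*(((t + h(-36, 24)) - 5503) - 29918) = (24042 - 15349)*(((410 + 24) - 5503) - 29918) = 8693*((434 - 5503) - 29918) = 8693*(-5069 - 29918) = 8693*(-34987) = -304141991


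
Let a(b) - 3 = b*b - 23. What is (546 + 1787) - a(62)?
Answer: -1491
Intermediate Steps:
a(b) = -20 + b² (a(b) = 3 + (b*b - 23) = 3 + (b² - 23) = 3 + (-23 + b²) = -20 + b²)
(546 + 1787) - a(62) = (546 + 1787) - (-20 + 62²) = 2333 - (-20 + 3844) = 2333 - 1*3824 = 2333 - 3824 = -1491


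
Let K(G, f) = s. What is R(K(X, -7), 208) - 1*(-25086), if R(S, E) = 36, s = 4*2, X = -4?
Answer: 25122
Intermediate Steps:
s = 8
K(G, f) = 8
R(K(X, -7), 208) - 1*(-25086) = 36 - 1*(-25086) = 36 + 25086 = 25122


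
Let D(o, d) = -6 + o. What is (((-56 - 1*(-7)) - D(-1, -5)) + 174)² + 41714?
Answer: 59138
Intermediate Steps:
(((-56 - 1*(-7)) - D(-1, -5)) + 174)² + 41714 = (((-56 - 1*(-7)) - (-6 - 1)) + 174)² + 41714 = (((-56 + 7) - 1*(-7)) + 174)² + 41714 = ((-49 + 7) + 174)² + 41714 = (-42 + 174)² + 41714 = 132² + 41714 = 17424 + 41714 = 59138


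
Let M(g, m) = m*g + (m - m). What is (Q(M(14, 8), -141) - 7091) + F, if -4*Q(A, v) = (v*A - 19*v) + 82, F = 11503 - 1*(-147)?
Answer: 31267/4 ≈ 7816.8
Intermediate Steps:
F = 11650 (F = 11503 + 147 = 11650)
M(g, m) = g*m (M(g, m) = g*m + 0 = g*m)
Q(A, v) = -41/2 + 19*v/4 - A*v/4 (Q(A, v) = -((v*A - 19*v) + 82)/4 = -((A*v - 19*v) + 82)/4 = -((-19*v + A*v) + 82)/4 = -(82 - 19*v + A*v)/4 = -41/2 + 19*v/4 - A*v/4)
(Q(M(14, 8), -141) - 7091) + F = ((-41/2 + (19/4)*(-141) - ¼*14*8*(-141)) - 7091) + 11650 = ((-41/2 - 2679/4 - ¼*112*(-141)) - 7091) + 11650 = ((-41/2 - 2679/4 + 3948) - 7091) + 11650 = (13031/4 - 7091) + 11650 = -15333/4 + 11650 = 31267/4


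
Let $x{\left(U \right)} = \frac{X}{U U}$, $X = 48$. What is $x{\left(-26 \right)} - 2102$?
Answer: $- \frac{355226}{169} \approx -2101.9$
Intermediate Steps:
$x{\left(U \right)} = \frac{48}{U^{2}}$ ($x{\left(U \right)} = \frac{48}{U U} = \frac{48}{U^{2}}$)
$x{\left(-26 \right)} - 2102 = \frac{48}{676} - 2102 = 48 \cdot \frac{1}{676} - 2102 = \frac{12}{169} - 2102 = - \frac{355226}{169}$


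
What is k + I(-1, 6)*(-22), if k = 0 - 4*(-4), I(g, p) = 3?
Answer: -50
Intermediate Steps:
k = 16 (k = 0 - 1*(-16) = 0 + 16 = 16)
k + I(-1, 6)*(-22) = 16 + 3*(-22) = 16 - 66 = -50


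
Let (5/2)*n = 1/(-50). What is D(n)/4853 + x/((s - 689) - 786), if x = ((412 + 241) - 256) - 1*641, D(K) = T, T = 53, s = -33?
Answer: 316014/1829581 ≈ 0.17272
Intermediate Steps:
n = -1/125 (n = (⅖)/(-50) = (⅖)*(-1/50) = -1/125 ≈ -0.0080000)
D(K) = 53
x = -244 (x = (653 - 256) - 641 = 397 - 641 = -244)
D(n)/4853 + x/((s - 689) - 786) = 53/4853 - 244/((-33 - 689) - 786) = 53*(1/4853) - 244/(-722 - 786) = 53/4853 - 244/(-1508) = 53/4853 - 244*(-1/1508) = 53/4853 + 61/377 = 316014/1829581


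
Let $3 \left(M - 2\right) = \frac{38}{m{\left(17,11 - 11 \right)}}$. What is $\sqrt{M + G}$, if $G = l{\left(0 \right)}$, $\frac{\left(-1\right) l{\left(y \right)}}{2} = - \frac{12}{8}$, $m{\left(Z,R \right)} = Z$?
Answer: $\frac{\sqrt{14943}}{51} \approx 2.3969$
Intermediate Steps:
$M = \frac{140}{51}$ ($M = 2 + \frac{38 \cdot \frac{1}{17}}{3} = 2 + \frac{1}{3} \cdot \frac{38}{17} = 2 + \frac{38}{51} = \frac{140}{51} \approx 2.7451$)
$l{\left(y \right)} = 3$ ($l{\left(y \right)} = - 2 \left(- \frac{12}{8}\right) = - 2 \left(\left(-12\right) \frac{1}{8}\right) = \left(-2\right) \left(- \frac{3}{2}\right) = 3$)
$G = 3$
$\sqrt{M + G} = \sqrt{\frac{140}{51} + 3} = \sqrt{\frac{293}{51}} = \frac{\sqrt{14943}}{51}$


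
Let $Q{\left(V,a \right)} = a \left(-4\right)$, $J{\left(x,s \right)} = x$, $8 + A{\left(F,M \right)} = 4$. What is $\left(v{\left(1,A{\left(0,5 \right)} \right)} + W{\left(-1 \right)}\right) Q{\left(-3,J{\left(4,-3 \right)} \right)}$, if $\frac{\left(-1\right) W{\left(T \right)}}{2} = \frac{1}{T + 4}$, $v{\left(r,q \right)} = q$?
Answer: $\frac{224}{3} \approx 74.667$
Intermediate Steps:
$A{\left(F,M \right)} = -4$ ($A{\left(F,M \right)} = -8 + 4 = -4$)
$Q{\left(V,a \right)} = - 4 a$
$W{\left(T \right)} = - \frac{2}{4 + T}$ ($W{\left(T \right)} = - \frac{2}{T + 4} = - \frac{2}{4 + T}$)
$\left(v{\left(1,A{\left(0,5 \right)} \right)} + W{\left(-1 \right)}\right) Q{\left(-3,J{\left(4,-3 \right)} \right)} = \left(-4 - \frac{2}{4 - 1}\right) \left(\left(-4\right) 4\right) = \left(-4 - \frac{2}{3}\right) \left(-16\right) = \left(- \frac{14}{3}\right) \left(-16\right) = \frac{224}{3}$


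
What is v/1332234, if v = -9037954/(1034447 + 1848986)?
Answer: -4518977/1920703739661 ≈ -2.3528e-6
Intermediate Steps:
v = -9037954/2883433 ≈ -3.1344
v/1332234 = -9037954/2883433/1332234 = -9037954/2883433*1/1332234 = -4518977/1920703739661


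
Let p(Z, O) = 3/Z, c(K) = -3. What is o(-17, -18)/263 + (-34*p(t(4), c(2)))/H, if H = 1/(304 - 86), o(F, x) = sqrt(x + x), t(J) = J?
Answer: -5559 + 6*I/263 ≈ -5559.0 + 0.022814*I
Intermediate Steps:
o(F, x) = sqrt(2)*sqrt(x) (o(F, x) = sqrt(2*x) = sqrt(2)*sqrt(x))
H = 1/218 ≈ 0.0045872
o(-17, -18)/263 + (-34*p(t(4), c(2)))/H = (sqrt(2)*sqrt(-18))/263 + (-102/4)/(1/218) = (sqrt(2)*(3*I*sqrt(2)))*(1/263) - 102/4*218 = (6*I)*(1/263) - 34*3/4*218 = 6*I/263 - 51/2*218 = 6*I/263 - 5559 = -5559 + 6*I/263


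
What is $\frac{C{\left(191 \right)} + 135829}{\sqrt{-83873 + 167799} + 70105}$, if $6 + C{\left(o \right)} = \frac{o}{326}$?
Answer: $\frac{3104143471345}{1602168434274} - \frac{44278489 \sqrt{83926}}{1602168434274} \approx 1.9295$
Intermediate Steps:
$C{\left(o \right)} = -6 + \frac{o}{326}$
$\frac{C{\left(191 \right)} + 135829}{\sqrt{-83873 + 167799} + 70105} = \frac{\left(-6 + \frac{1}{326} \cdot 191\right) + 135829}{\sqrt{-83873 + 167799} + 70105} = \frac{\left(-6 + \frac{191}{326}\right) + 135829}{\sqrt{83926} + 70105} = \frac{- \frac{1765}{326} + 135829}{70105 + \sqrt{83926}} = \frac{44278489}{326 \left(70105 + \sqrt{83926}\right)}$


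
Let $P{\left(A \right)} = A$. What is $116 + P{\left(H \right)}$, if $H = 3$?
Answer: $119$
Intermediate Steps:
$116 + P{\left(H \right)} = 116 + 3 = 119$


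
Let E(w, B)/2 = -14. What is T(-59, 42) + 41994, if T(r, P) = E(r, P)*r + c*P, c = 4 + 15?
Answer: 44444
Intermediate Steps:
E(w, B) = -28 (E(w, B) = 2*(-14) = -28)
c = 19
T(r, P) = -28*r + 19*P
T(-59, 42) + 41994 = (-28*(-59) + 19*42) + 41994 = (1652 + 798) + 41994 = 2450 + 41994 = 44444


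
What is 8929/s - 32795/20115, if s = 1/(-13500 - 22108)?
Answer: -1279088042695/4023 ≈ -3.1794e+8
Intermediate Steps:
s = -1/35608 (s = 1/(-35608) = -1/35608 ≈ -2.8084e-5)
8929/s - 32795/20115 = 8929/(-1/35608) - 32795/20115 = 8929*(-35608) - 32795*1/20115 = -317943832 - 6559/4023 = -1279088042695/4023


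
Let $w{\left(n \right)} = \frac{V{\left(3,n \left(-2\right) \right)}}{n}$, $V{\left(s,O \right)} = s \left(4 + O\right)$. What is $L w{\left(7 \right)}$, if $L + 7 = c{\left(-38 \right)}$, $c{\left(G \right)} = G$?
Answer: $\frac{1350}{7} \approx 192.86$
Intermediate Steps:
$w{\left(n \right)} = \frac{12 - 6 n}{n}$ ($w{\left(n \right)} = \frac{3 \left(4 + n \left(-2\right)\right)}{n} = \frac{3 \left(4 - 2 n\right)}{n} = \frac{12 - 6 n}{n}$)
$L = -45$ ($L = -7 - 38 = -45$)
$L w{\left(7 \right)} = - 45 \left(-6 + \frac{12}{7}\right) = \left(-45\right) \left(- \frac{30}{7}\right) = \frac{1350}{7}$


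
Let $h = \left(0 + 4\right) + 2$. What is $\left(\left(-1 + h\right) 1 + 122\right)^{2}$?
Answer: $16129$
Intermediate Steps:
$h = 6$ ($h = 4 + 2 = 6$)
$\left(\left(-1 + h\right) 1 + 122\right)^{2} = \left(\left(-1 + 6\right) 1 + 122\right)^{2} = \left(5 \cdot 1 + 122\right)^{2} = \left(5 + 122\right)^{2} = 127^{2} = 16129$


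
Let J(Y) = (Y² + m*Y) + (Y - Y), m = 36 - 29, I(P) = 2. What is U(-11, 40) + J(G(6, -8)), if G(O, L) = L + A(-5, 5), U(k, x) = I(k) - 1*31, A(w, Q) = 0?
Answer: -21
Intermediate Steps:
U(k, x) = -29 (U(k, x) = 2 - 1*31 = 2 - 31 = -29)
m = 7
G(O, L) = L (G(O, L) = L + 0 = L)
J(Y) = Y² + 7*Y (J(Y) = (Y² + 7*Y) + (Y - Y) = (Y² + 7*Y) + 0 = Y² + 7*Y)
U(-11, 40) + J(G(6, -8)) = -29 - 8*(7 - 8) = -29 - 8*(-1) = -29 + 8 = -21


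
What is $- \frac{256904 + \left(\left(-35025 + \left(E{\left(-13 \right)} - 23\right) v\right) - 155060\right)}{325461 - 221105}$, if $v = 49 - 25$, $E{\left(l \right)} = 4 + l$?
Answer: $- \frac{66051}{104356} \approx -0.63294$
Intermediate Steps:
$v = 24$ ($v = 49 - 25 = 24$)
$- \frac{256904 + \left(\left(-35025 + \left(E{\left(-13 \right)} - 23\right) v\right) - 155060\right)}{325461 - 221105} = - \frac{256904 - \left(190085 - \left(\left(4 - 13\right) - 23\right) 24\right)}{325461 - 221105} = - \frac{256904 - \left(190085 - \left(-9 - 23\right) 24\right)}{104356} = - \frac{256904 - 190853}{104356} = - \frac{66051}{104356}$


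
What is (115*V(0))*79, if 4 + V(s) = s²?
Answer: -36340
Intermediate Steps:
V(s) = -4 + s²
(115*V(0))*79 = (115*(-4 + 0²))*79 = (115*(-4 + 0))*79 = (115*(-4))*79 = -460*79 = -36340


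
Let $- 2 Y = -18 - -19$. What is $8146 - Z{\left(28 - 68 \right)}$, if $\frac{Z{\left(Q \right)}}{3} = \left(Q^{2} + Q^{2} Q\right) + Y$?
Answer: $\frac{390695}{2} \approx 1.9535 \cdot 10^{5}$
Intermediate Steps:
$Y = - \frac{1}{2}$ ($Y = - \frac{-18 - -19}{2} = - \frac{-18 + 19}{2} = \left(- \frac{1}{2}\right) 1 = - \frac{1}{2} \approx -0.5$)
$Z{\left(Q \right)} = - \frac{3}{2} + 3 Q^{2} + 3 Q^{3}$ ($Z{\left(Q \right)} = 3 \left(\left(Q^{2} + Q^{2} Q\right) - \frac{1}{2}\right) = 3 \left(\left(Q^{2} + Q^{3}\right) - \frac{1}{2}\right) = 3 \left(- \frac{1}{2} + Q^{2} + Q^{3}\right) = - \frac{3}{2} + 3 Q^{2} + 3 Q^{3}$)
$8146 - Z{\left(28 - 68 \right)} = 8146 - \left(- \frac{3}{2} + 3 \left(28 - 68\right)^{2} + 3 \left(28 - 68\right)^{3}\right) = 8146 - \left(- \frac{3}{2} + 3 \left(-40\right)^{2} + 3 \left(-40\right)^{3}\right) = 8146 - \left(- \frac{3}{2} + 3 \cdot 1600 + 3 \left(-64000\right)\right) = 8146 - \left(- \frac{3}{2} + 4800 - 192000\right) = 8146 - - \frac{374403}{2} = 8146 + \frac{374403}{2} = \frac{390695}{2}$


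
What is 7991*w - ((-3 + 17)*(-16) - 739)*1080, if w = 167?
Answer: 2374537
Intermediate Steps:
7991*w - ((-3 + 17)*(-16) - 739)*1080 = 7991*167 - ((-3 + 17)*(-16) - 739)*1080 = 1334497 - (14*(-16) - 739)*1080 = 1334497 - (-224 - 739)*1080 = 1334497 - (-963)*1080 = 1334497 - 1*(-1040040) = 1334497 + 1040040 = 2374537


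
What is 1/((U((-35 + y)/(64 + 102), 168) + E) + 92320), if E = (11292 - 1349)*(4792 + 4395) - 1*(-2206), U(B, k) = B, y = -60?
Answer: 166/15179183827 ≈ 1.0936e-8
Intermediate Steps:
E = 91348547 (E = 9943*9187 + 2206 = 91346341 + 2206 = 91348547)
1/((U((-35 + y)/(64 + 102), 168) + E) + 92320) = 1/(((-35 - 60)/(64 + 102) + 91348547) + 92320) = 1/((-95/166 + 91348547) + 92320) = 1/(15163858707/166 + 92320) = 1/(15179183827/166) = 166/15179183827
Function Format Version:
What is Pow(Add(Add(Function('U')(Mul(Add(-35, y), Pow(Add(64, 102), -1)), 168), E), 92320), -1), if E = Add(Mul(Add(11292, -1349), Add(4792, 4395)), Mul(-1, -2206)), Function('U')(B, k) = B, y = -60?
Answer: Rational(166, 15179183827) ≈ 1.0936e-8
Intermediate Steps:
E = 91348547 (E = Add(Mul(9943, 9187), 2206) = Add(91346341, 2206) = 91348547)
Pow(Add(Add(Function('U')(Mul(Add(-35, y), Pow(Add(64, 102), -1)), 168), E), 92320), -1) = Pow(Add(Add(Mul(Add(-35, -60), Pow(Add(64, 102), -1)), 91348547), 92320), -1) = Pow(Add(Add(Mul(-95, Pow(166, -1)), 91348547), 92320), -1) = Pow(Add(Add(Mul(-95, Rational(1, 166)), 91348547), 92320), -1) = Pow(Add(Add(Rational(-95, 166), 91348547), 92320), -1) = Pow(Add(Rational(15163858707, 166), 92320), -1) = Pow(Rational(15179183827, 166), -1) = Rational(166, 15179183827)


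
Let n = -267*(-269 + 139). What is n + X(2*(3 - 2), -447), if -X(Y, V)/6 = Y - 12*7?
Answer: 35202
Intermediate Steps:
X(Y, V) = 504 - 6*Y (X(Y, V) = -6*(Y - 12*7) = -6*(Y - 84) = -6*(-84 + Y) = 504 - 6*Y)
n = 34710 (n = -267*(-130) = 34710)
n + X(2*(3 - 2), -447) = 34710 + (504 - 12*(3 - 2)) = 34710 + (504 - 12) = 34710 + 492 = 35202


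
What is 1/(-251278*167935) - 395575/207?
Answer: -16692620580634957/8735062782510 ≈ -1911.0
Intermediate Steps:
1/(-251278*167935) - 395575/207 = -1/251278*1/167935 - 395575*1/207 = -1/42198370930 - 395575/207 = -16692620580634957/8735062782510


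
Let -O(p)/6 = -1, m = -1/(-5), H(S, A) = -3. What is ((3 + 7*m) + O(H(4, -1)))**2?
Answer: 2704/25 ≈ 108.16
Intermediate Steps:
m = 1/5 (m = -1*(-1/5) = 1/5 ≈ 0.20000)
O(p) = 6 (O(p) = -6*(-1) = 6)
((3 + 7*m) + O(H(4, -1)))**2 = ((3 + 7*(1/5)) + 6)**2 = ((3 + 7/5) + 6)**2 = (22/5 + 6)**2 = (52/5)**2 = 2704/25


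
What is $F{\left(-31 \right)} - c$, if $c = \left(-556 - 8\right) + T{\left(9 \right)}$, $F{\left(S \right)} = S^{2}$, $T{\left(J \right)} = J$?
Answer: $1516$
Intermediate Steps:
$c = -555$ ($c = \left(-556 - 8\right) + 9 = -564 + 9 = -555$)
$F{\left(-31 \right)} - c = \left(-31\right)^{2} - -555 = 961 + 555 = 1516$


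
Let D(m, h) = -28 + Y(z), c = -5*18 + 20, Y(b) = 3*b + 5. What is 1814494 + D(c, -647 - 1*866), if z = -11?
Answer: 1814438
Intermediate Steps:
Y(b) = 5 + 3*b
c = -70 (c = -90 + 20 = -70)
D(m, h) = -56 (D(m, h) = -28 + (5 + 3*(-11)) = -28 + (5 - 33) = -28 - 28 = -56)
1814494 + D(c, -647 - 1*866) = 1814494 - 56 = 1814438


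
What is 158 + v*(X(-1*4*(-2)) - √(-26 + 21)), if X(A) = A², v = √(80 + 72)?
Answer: 158 + 2*√38*(64 - I*√5) ≈ 947.04 - 27.568*I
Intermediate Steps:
v = 2*√38 (v = √152 = 2*√38 ≈ 12.329)
158 + v*(X(-1*4*(-2)) - √(-26 + 21)) = 158 + (2*√38)*((-1*4*(-2))² - √(-26 + 21)) = 158 + (2*√38)*((-4*(-2))² - √(-5)) = 158 + (2*√38)*(8² - I*√5) = 158 + (2*√38)*(64 - I*√5) = 158 + 2*√38*(64 - I*√5)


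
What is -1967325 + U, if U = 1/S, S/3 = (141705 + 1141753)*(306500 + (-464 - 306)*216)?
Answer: -1061854672802318999/539745427320 ≈ -1.9673e+6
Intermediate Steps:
S = 539745427320 (S = 3*((141705 + 1141753)*(306500 + (-464 - 306)*216)) = 3*(1283458*(306500 - 770*216)) = 3*(1283458*(306500 - 166320)) = 3*(1283458*140180) = 3*179915142440 = 539745427320)
U = 1/539745427320 ≈ 1.8527e-12
-1967325 + U = -1967325 + 1/539745427320 = -1061854672802318999/539745427320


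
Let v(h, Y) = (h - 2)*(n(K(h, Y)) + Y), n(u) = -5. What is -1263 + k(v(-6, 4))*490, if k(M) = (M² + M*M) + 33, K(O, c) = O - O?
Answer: 77627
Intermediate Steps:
K(O, c) = 0
v(h, Y) = (-5 + Y)*(-2 + h) (v(h, Y) = (h - 2)*(-5 + Y) = (-2 + h)*(-5 + Y) = (-5 + Y)*(-2 + h))
k(M) = 33 + 2*M² (k(M) = (M² + M²) + 33 = 2*M² + 33 = 33 + 2*M²)
-1263 + k(v(-6, 4))*490 = -1263 + (33 + 2*(10 - 5*(-6) - 2*4 + 4*(-6))²)*490 = -1263 + (33 + 2*(10 + 30 - 8 - 24)²)*490 = -1263 + (33 + 2*8²)*490 = -1263 + (33 + 2*64)*490 = -1263 + (33 + 128)*490 = -1263 + 161*490 = -1263 + 78890 = 77627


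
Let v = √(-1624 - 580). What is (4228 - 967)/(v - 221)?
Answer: -240227/17015 - 2174*I*√551/17015 ≈ -14.119 - 2.9992*I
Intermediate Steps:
v = 2*I*√551 (v = √(-2204) = 2*I*√551 ≈ 46.947*I)
(4228 - 967)/(v - 221) = (4228 - 967)/(2*I*√551 - 221) = 3261/(-221 + 2*I*√551)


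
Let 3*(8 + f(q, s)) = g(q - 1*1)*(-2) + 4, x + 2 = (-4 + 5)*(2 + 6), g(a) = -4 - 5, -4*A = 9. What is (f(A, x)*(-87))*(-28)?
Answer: -1624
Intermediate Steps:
A = -9/4 (A = -¼*9 = -9/4 ≈ -2.2500)
g(a) = -9
x = 6 (x = -2 + (-4 + 5)*(2 + 6) = -2 + 1*8 = -2 + 8 = 6)
f(q, s) = -⅔ (f(q, s) = -8 + (-9*(-2) + 4)/3 = -8 + (18 + 4)/3 = -8 + (⅓)*22 = -8 + 22/3 = -⅔)
(f(A, x)*(-87))*(-28) = -⅔*(-87)*(-28) = 58*(-28) = -1624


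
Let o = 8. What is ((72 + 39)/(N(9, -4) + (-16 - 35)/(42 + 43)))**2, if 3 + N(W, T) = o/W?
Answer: 24950025/14884 ≈ 1676.3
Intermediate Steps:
N(W, T) = -3 + 8/W
((72 + 39)/(N(9, -4) + (-16 - 35)/(42 + 43)))**2 = ((72 + 39)/((-3 + 8/9) + (-16 - 35)/(42 + 43)))**2 = (111/((-3 + 8*(1/9)) - 51/85))**2 = (111/((-3 + 8/9) - 51*1/85))**2 = (111/(-19/9 - 3/5))**2 = (111/(-122/45))**2 = (111*(-45/122))**2 = (-4995/122)**2 = 24950025/14884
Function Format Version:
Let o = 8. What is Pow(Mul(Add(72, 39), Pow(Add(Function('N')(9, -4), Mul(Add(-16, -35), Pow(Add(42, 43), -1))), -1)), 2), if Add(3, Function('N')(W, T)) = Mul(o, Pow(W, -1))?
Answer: Rational(24950025, 14884) ≈ 1676.3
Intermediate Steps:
Function('N')(W, T) = Add(-3, Mul(8, Pow(W, -1)))
Pow(Mul(Add(72, 39), Pow(Add(Function('N')(9, -4), Mul(Add(-16, -35), Pow(Add(42, 43), -1))), -1)), 2) = Pow(Mul(Add(72, 39), Pow(Add(Add(-3, Mul(8, Pow(9, -1))), Mul(Add(-16, -35), Pow(Add(42, 43), -1))), -1)), 2) = Pow(Mul(111, Pow(Add(Add(-3, Mul(8, Rational(1, 9))), Mul(-51, Pow(85, -1))), -1)), 2) = Pow(Mul(111, Pow(Add(Add(-3, Rational(8, 9)), Mul(-51, Rational(1, 85))), -1)), 2) = Pow(Mul(111, Pow(Add(Rational(-19, 9), Rational(-3, 5)), -1)), 2) = Pow(Mul(111, Pow(Rational(-122, 45), -1)), 2) = Pow(Mul(111, Rational(-45, 122)), 2) = Pow(Rational(-4995, 122), 2) = Rational(24950025, 14884)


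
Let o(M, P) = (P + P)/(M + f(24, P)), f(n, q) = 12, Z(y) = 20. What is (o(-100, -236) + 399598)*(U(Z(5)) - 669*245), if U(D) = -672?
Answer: -723420750549/11 ≈ -6.5766e+10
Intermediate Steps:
o(M, P) = 2*P/(12 + M) (o(M, P) = (P + P)/(M + 12) = (2*P)/(12 + M) = 2*P/(12 + M))
(o(-100, -236) + 399598)*(U(Z(5)) - 669*245) = (2*(-236)/(12 - 100) + 399598)*(-672 - 669*245) = (2*(-236)/(-88) + 399598)*(-672 - 163905) = (2*(-236)*(-1/88) + 399598)*(-164577) = (59/11 + 399598)*(-164577) = (4395637/11)*(-164577) = -723420750549/11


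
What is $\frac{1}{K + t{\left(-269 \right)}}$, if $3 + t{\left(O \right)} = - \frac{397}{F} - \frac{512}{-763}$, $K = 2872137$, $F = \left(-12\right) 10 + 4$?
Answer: $\frac{88508}{254207198375} \approx 3.4817 \cdot 10^{-7}$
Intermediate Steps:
$F = -116$ ($F = -120 + 4 = -116$)
$t{\left(O \right)} = \frac{96779}{88508}$ ($t{\left(O \right)} = -3 - \left(- \frac{512}{763} - \frac{397}{116}\right) = -3 - - \frac{362303}{88508} = -3 + \left(\frac{397}{116} + \frac{512}{763}\right) = -3 + \frac{362303}{88508} = \frac{96779}{88508}$)
$\frac{1}{K + t{\left(-269 \right)}} = \frac{1}{2872137 + \frac{96779}{88508}} = \frac{1}{\frac{254207198375}{88508}} = \frac{88508}{254207198375}$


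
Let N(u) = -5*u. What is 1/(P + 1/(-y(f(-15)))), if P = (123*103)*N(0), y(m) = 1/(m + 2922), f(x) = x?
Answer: -1/2907 ≈ -0.00034400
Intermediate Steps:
y(m) = 1/(2922 + m)
P = 0 (P = (123*103)*(-5*0) = 12669*0 = 0)
1/(P + 1/(-y(f(-15)))) = 1/(0 + 1/(-1/(2922 - 15))) = 1/(0 + 1/(-1/2907)) = 1/(0 - 2907) = 1/(-2907) = -1/2907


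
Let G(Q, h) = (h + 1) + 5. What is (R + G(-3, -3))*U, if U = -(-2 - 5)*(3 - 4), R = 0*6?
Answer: -21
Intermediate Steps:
G(Q, h) = 6 + h (G(Q, h) = (1 + h) + 5 = 6 + h)
R = 0
U = -7 (U = -(-7)*(-1) = -1*7 = -7)
(R + G(-3, -3))*U = (0 + (6 - 3))*(-7) = (0 + 3)*(-7) = 3*(-7) = -21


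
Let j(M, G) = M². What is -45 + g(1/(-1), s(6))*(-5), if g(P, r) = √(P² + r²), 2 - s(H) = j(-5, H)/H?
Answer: -45 - 5*√205/6 ≈ -56.932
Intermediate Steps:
s(H) = 2 - 25/H (s(H) = 2 - (-5)²/H = 2 - 25/H)
-45 + g(1/(-1), s(6))*(-5) = -45 + √((1/(-1))² + (2 - 25/6)²)*(-5) = -45 + √((-1)² + (2 - 25*⅙)²)*(-5) = -45 + √(1 + (2 - 25/6)²)*(-5) = -45 + √(1 + (-13/6)²)*(-5) = -45 + √(1 + 169/36)*(-5) = -45 + √(205/36)*(-5) = -45 + (√205/6)*(-5) = -45 - 5*√205/6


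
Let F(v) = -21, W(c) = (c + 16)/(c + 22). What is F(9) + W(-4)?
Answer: -61/3 ≈ -20.333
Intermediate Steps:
W(c) = (16 + c)/(22 + c)
F(9) + W(-4) = -21 + (16 - 4)/(22 - 4) = -21 + 12/18 = -21 + (1/18)*12 = -21 + 2/3 = -61/3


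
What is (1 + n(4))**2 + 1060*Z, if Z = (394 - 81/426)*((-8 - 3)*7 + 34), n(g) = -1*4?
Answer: -1274438951/71 ≈ -1.7950e+7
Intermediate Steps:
n(g) = -4
Z = -2404603/142 (Z = (394 - 81*1/426)*(-11*7 + 34) = (394 - 27/142)*(-77 + 34) = (55921/142)*(-43) = -2404603/142 ≈ -16934.)
(1 + n(4))**2 + 1060*Z = (1 - 4)**2 + 1060*(-2404603/142) = (-3)**2 - 1274439590/71 = 9 - 1274439590/71 = -1274438951/71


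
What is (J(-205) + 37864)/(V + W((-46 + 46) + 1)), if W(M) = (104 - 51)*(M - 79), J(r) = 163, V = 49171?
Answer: 38027/45037 ≈ 0.84435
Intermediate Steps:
W(M) = -4187 + 53*M (W(M) = 53*(-79 + M) = -4187 + 53*M)
(J(-205) + 37864)/(V + W((-46 + 46) + 1)) = (163 + 37864)/(49171 + (-4187 + 53*((-46 + 46) + 1))) = 38027/(49171 + (-4187 + 53*(0 + 1))) = 38027/(49171 + (-4187 + 53*1)) = 38027/(49171 + (-4187 + 53)) = 38027/(49171 - 4134) = 38027/45037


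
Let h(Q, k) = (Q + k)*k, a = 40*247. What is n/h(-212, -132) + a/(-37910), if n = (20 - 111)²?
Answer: -13469833/172141728 ≈ -0.078249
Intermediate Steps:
a = 9880
h(Q, k) = k*(Q + k)
n = 8281 (n = (-91)² = 8281)
n/h(-212, -132) + a/(-37910) = 8281/((-132*(-212 - 132))) + 9880/(-37910) = 8281/((-132*(-344))) + 9880*(-1/37910) = 8281/45408 - 988/3791 = -13469833/172141728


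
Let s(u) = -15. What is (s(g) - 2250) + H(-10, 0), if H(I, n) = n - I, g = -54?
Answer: -2255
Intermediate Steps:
(s(g) - 2250) + H(-10, 0) = (-15 - 2250) + (0 - 1*(-10)) = -2265 + (0 + 10) = -2265 + 10 = -2255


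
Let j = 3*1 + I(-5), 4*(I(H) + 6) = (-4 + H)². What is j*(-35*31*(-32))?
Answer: 598920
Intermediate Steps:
I(H) = -6 + (-4 + H)²/4
j = 69/4 (j = 3*1 + (-6 + (-4 - 5)²/4) = 3 + (-6 + (¼)*(-9)²) = 3 + (-6 + (¼)*81) = 3 + (-6 + 81/4) = 3 + 57/4 = 69/4 ≈ 17.250)
j*(-35*31*(-32)) = 69*(-35*31*(-32))/4 = 69*(-1085*(-32))/4 = (69/4)*34720 = 598920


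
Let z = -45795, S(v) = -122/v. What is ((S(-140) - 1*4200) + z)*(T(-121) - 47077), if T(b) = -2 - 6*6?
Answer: 32976627147/14 ≈ 2.3555e+9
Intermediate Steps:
T(b) = -38 (T(b) = -2 - 36 = -38)
((S(-140) - 1*4200) + z)*(T(-121) - 47077) = ((-122/(-140) - 1*4200) - 45795)*(-38 - 47077) = ((-122*(-1/140) - 4200) - 45795)*(-47115) = ((61/70 - 4200) - 45795)*(-47115) = (-293939/70 - 45795)*(-47115) = -3499589/70*(-47115) = 32976627147/14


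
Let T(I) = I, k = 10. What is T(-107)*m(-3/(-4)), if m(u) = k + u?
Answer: -4601/4 ≈ -1150.3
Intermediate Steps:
m(u) = 10 + u
T(-107)*m(-3/(-4)) = -107*(10 - 3/(-4)) = -107*(10 - 3*(-1/4)) = -107*(10 + 3/4) = -107*43/4 = -4601/4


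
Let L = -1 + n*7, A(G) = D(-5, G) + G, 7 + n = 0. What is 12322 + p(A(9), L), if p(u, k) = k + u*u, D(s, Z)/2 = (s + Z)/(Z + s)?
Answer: 12393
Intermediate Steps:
D(s, Z) = 2 (D(s, Z) = 2*((s + Z)/(Z + s)) = 2*((Z + s)/(Z + s)) = 2*1 = 2)
n = -7 (n = -7 + 0 = -7)
A(G) = 2 + G
L = -50 (L = -1 - 7*7 = -1 - 49 = -50)
p(u, k) = k + u²
12322 + p(A(9), L) = 12322 + (-50 + (2 + 9)²) = 12322 + (-50 + 11²) = 12322 + (-50 + 121) = 12322 + 71 = 12393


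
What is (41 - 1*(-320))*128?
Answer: 46208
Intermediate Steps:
(41 - 1*(-320))*128 = (41 + 320)*128 = 361*128 = 46208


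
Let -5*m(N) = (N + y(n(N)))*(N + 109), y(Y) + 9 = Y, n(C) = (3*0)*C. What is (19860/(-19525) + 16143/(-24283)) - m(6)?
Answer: -6702423426/94825115 ≈ -70.682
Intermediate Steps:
n(C) = 0 (n(C) = 0*C = 0)
y(Y) = -9 + Y
m(N) = -(-9 + N)*(109 + N)/5 (m(N) = -(N + (-9 + 0))*(N + 109)/5 = -(N - 9)*(109 + N)/5 = -(-9 + N)*(109 + N)/5)
(19860/(-19525) + 16143/(-24283)) - m(6) = (19860/(-19525) + 16143/(-24283)) - (981/5 - 20*6 - 1/5*6**2) = (19860*(-1/19525) + 16143*(-1/24283)) - (981/5 - 120 - 1/5*36) = (-3972/3905 - 16143/24283) - (981/5 - 120 - 36/5) = -159490491/94825115 - 1*69 = -159490491/94825115 - 69 = -6702423426/94825115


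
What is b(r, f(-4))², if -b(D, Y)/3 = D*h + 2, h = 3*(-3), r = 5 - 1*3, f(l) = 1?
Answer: 2304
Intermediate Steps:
r = 2 (r = 5 - 3 = 2)
h = -9
b(D, Y) = -6 + 27*D (b(D, Y) = -3*(D*(-9) + 2) = -3*(-9*D + 2) = -3*(2 - 9*D) = -6 + 27*D)
b(r, f(-4))² = (-6 + 27*2)² = (-6 + 54)² = 48² = 2304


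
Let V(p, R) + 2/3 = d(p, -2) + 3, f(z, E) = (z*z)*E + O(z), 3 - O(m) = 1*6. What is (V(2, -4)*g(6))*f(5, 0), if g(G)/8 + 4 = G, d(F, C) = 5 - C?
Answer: -448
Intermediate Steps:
O(m) = -3 (O(m) = 3 - 6 = -3)
g(G) = -32 + 8*G
f(z, E) = -3 + E*z² (f(z, E) = (z*z)*E - 3 = z²*E - 3 = E*z² - 3 = -3 + E*z²)
V(p, R) = 28/3 (V(p, R) = -⅔ + ((5 - 1*(-2)) + 3) = -⅔ + ((5 + 2) + 3) = -⅔ + (7 + 3) = -⅔ + 10 = 28/3)
(V(2, -4)*g(6))*f(5, 0) = (28*(-32 + 8*6)/3)*(-3 + 0*5²) = (28*(-32 + 48)/3)*(-3 + 0*25) = ((28/3)*16)*(-3 + 0) = (448/3)*(-3) = -448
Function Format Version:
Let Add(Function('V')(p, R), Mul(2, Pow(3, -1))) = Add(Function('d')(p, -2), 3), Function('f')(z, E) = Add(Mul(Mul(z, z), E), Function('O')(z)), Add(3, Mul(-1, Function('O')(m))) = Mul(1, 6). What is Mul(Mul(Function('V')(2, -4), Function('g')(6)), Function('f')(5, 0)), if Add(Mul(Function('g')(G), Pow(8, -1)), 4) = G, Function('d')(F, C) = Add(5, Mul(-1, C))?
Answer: -448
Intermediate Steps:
Function('O')(m) = -3 (Function('O')(m) = Add(3, Mul(-1, Mul(1, 6))) = Add(3, Mul(-1, 6)) = Add(3, -6) = -3)
Function('g')(G) = Add(-32, Mul(8, G))
Function('f')(z, E) = Add(-3, Mul(E, Pow(z, 2))) (Function('f')(z, E) = Add(Mul(Mul(z, z), E), -3) = Add(Mul(Pow(z, 2), E), -3) = Add(Mul(E, Pow(z, 2)), -3) = Add(-3, Mul(E, Pow(z, 2))))
Function('V')(p, R) = Rational(28, 3) (Function('V')(p, R) = Add(Rational(-2, 3), Add(Add(5, Mul(-1, -2)), 3)) = Add(Rational(-2, 3), Add(Add(5, 2), 3)) = Add(Rational(-2, 3), Add(7, 3)) = Add(Rational(-2, 3), 10) = Rational(28, 3))
Mul(Mul(Function('V')(2, -4), Function('g')(6)), Function('f')(5, 0)) = Mul(Mul(Rational(28, 3), Add(-32, Mul(8, 6))), Add(-3, Mul(0, Pow(5, 2)))) = Mul(Mul(Rational(28, 3), Add(-32, 48)), Add(-3, Mul(0, 25))) = Mul(Mul(Rational(28, 3), 16), Add(-3, 0)) = Mul(Rational(448, 3), -3) = -448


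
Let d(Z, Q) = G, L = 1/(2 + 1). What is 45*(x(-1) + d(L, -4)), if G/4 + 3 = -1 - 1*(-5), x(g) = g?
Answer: 135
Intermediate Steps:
L = ⅓ (L = 1/3 = ⅓ ≈ 0.33333)
G = 4 (G = -12 + 4*(-1 - 1*(-5)) = -12 + 4*(-1 + 5) = -12 + 4*4 = -12 + 16 = 4)
d(Z, Q) = 4
45*(x(-1) + d(L, -4)) = 45*(-1 + 4) = 45*3 = 135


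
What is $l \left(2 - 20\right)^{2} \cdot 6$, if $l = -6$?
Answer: $-11664$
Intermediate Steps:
$l \left(2 - 20\right)^{2} \cdot 6 = - 6 \left(2 - 20\right)^{2} \cdot 6 = - 6 \left(-18\right)^{2} \cdot 6 = \left(-6\right) 324 \cdot 6 = \left(-1944\right) 6 = -11664$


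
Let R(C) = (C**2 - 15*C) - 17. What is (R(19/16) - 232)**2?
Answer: 4616251249/65536 ≈ 70438.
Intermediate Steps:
R(C) = -17 + C**2 - 15*C
(R(19/16) - 232)**2 = ((-17 + (19/16)**2 - 285/16) - 232)**2 = ((-17 + (19*(1/16))**2 - 285/16) - 232)**2 = ((-17 + (19/16)**2 - 15*19/16) - 232)**2 = ((-17 + 361/256 - 285/16) - 232)**2 = (-8551/256 - 232)**2 = (-67943/256)**2 = 4616251249/65536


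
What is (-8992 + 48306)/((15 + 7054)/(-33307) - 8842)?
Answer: -1309431398/294507563 ≈ -4.4462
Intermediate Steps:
(-8992 + 48306)/((15 + 7054)/(-33307) - 8842) = 39314/(7069*(-1/33307) - 8842) = 39314/(-7069/33307 - 8842) = 39314/(-294507563/33307) = 39314*(-33307/294507563) = -1309431398/294507563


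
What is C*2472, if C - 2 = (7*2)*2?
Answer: 74160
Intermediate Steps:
C = 30 (C = 2 + (7*2)*2 = 2 + 14*2 = 2 + 28 = 30)
C*2472 = 30*2472 = 74160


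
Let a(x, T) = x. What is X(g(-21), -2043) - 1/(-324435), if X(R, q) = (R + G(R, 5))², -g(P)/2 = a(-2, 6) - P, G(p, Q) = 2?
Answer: 420467761/324435 ≈ 1296.0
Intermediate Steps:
g(P) = 4 + 2*P (g(P) = -2*(-2 - P) = 4 + 2*P)
X(R, q) = (2 + R)² (X(R, q) = (R + 2)² = (2 + R)²)
X(g(-21), -2043) - 1/(-324435) = (2 + (4 + 2*(-21)))² - 1/(-324435) = (2 + (4 - 42))² - 1*(-1/324435) = (2 - 38)² + 1/324435 = (-36)² + 1/324435 = 1296 + 1/324435 = 420467761/324435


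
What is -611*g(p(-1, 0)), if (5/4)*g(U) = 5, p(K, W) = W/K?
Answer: -2444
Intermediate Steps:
g(U) = 4 (g(U) = (4/5)*5 = 4)
-611*g(p(-1, 0)) = -611*4 = -2444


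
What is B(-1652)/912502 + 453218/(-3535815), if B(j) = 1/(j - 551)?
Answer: -413562333041/3226438259130 ≈ -0.12818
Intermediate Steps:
B(j) = 1/(-551 + j)
B(-1652)/912502 + 453218/(-3535815) = 1/(-551 - 1652*912502) + 453218/(-3535815) = (1/912502)/(-2203) + 453218*(-1/3535815) = -1/2203*1/912502 - 453218/3535815 = -1/2010241906 - 453218/3535815 = -413562333041/3226438259130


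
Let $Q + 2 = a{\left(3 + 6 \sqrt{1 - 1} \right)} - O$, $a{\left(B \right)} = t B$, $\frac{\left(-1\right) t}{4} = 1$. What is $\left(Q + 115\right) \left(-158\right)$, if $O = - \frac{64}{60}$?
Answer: $- \frac{241898}{15} \approx -16127.0$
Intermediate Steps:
$t = -4$ ($t = \left(-4\right) 1 = -4$)
$a{\left(B \right)} = - 4 B$
$O = - \frac{16}{15}$ ($O = \left(-64\right) \frac{1}{60} = - \frac{16}{15} \approx -1.0667$)
$Q = - \frac{194}{15}$ ($Q = -2 - \left(- \frac{16}{15} + 4 \left(3 + 6 \sqrt{1 - 1}\right)\right) = -2 + \left(- 4 \left(3 + 6 \sqrt{0}\right) + \frac{16}{15}\right) = -2 + \left(- 4 \left(3 + 6 \cdot 0\right) + \frac{16}{15}\right) = -2 + \left(- 4 \left(3 + 0\right) + \frac{16}{15}\right) = -2 + \left(\left(-4\right) 3 + \frac{16}{15}\right) = -2 + \left(-12 + \frac{16}{15}\right) = -2 - \frac{164}{15} = - \frac{194}{15} \approx -12.933$)
$\left(Q + 115\right) \left(-158\right) = \left(- \frac{194}{15} + 115\right) \left(-158\right) = \frac{1531}{15} \left(-158\right) = - \frac{241898}{15}$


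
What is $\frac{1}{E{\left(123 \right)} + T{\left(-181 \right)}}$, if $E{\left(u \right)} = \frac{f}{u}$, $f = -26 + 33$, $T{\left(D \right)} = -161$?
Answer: $- \frac{123}{19796} \approx -0.0062134$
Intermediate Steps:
$f = 7$
$E{\left(u \right)} = \frac{7}{u}$
$\frac{1}{E{\left(123 \right)} + T{\left(-181 \right)}} = \frac{1}{\frac{7}{123} - 161} = \frac{1}{- \frac{19796}{123}} = - \frac{123}{19796}$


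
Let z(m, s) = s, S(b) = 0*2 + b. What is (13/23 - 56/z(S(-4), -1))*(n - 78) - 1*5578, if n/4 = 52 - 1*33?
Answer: -130896/23 ≈ -5691.1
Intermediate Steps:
S(b) = b (S(b) = 0 + b = b)
n = 76 (n = 4*(52 - 1*33) = 4*(52 - 33) = 4*19 = 76)
(13/23 - 56/z(S(-4), -1))*(n - 78) - 1*5578 = (13/23 - 56/(-1))*(76 - 78) - 1*5578 = (13*(1/23) - 56*(-1))*(-2) - 5578 = (13/23 + 56)*(-2) - 5578 = (1301/23)*(-2) - 5578 = -2602/23 - 5578 = -130896/23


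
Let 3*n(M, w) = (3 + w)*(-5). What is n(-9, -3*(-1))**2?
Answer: 100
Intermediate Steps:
n(M, w) = -5 - 5*w/3 (n(M, w) = ((3 + w)*(-5))/3 = (-15 - 5*w)/3 = -5 - 5*w/3)
n(-9, -3*(-1))**2 = (-5 - (-5)*(-1))**2 = (-5 - 5/3*3)**2 = (-5 - 5)**2 = (-10)**2 = 100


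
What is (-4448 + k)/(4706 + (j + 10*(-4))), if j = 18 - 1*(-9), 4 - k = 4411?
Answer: -8855/4693 ≈ -1.8869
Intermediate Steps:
k = -4407 (k = 4 - 1*4411 = 4 - 4411 = -4407)
j = 27 (j = 18 + 9 = 27)
(-4448 + k)/(4706 + (j + 10*(-4))) = (-4448 - 4407)/(4706 + (27 + 10*(-4))) = -8855/(4706 + (27 - 40)) = -8855/(4706 - 13) = -8855/4693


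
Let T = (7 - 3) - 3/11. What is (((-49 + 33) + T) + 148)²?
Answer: 2229049/121 ≈ 18422.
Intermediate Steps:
T = 41/11 (T = 4 - 3*1/11 = 4 - 3/11 = 41/11 ≈ 3.7273)
(((-49 + 33) + T) + 148)² = (((-49 + 33) + 41/11) + 148)² = ((-16 + 41/11) + 148)² = (-135/11 + 148)² = (1493/11)² = 2229049/121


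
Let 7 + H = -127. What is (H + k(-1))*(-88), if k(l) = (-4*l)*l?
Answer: 12144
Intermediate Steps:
H = -134 (H = -7 - 127 = -134)
k(l) = -4*l**2
(H + k(-1))*(-88) = (-134 - 4*(-1)**2)*(-88) = (-134 - 4*1)*(-88) = (-134 - 4)*(-88) = -138*(-88) = 12144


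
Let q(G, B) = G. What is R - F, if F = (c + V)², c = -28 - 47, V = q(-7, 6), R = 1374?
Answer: -5350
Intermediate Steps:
V = -7
c = -75
F = 6724 (F = (-75 - 7)² = (-82)² = 6724)
R - F = 1374 - 1*6724 = 1374 - 6724 = -5350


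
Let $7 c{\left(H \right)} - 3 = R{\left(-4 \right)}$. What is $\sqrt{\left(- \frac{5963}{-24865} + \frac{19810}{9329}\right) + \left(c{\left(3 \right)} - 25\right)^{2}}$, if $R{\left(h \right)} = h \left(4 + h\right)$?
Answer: $\frac{\sqrt{1598087901198158862605}}{1623759095} \approx 24.619$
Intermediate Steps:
$c{\left(H \right)} = \frac{3}{7}$ ($c{\left(H \right)} = \frac{3}{7} + \frac{\left(-4\right) \left(4 - 4\right)}{7} = \frac{3}{7} + \frac{\left(-4\right) 0}{7} = \frac{3}{7} + \frac{1}{7} \cdot 0 = \frac{3}{7} + 0 = \frac{3}{7}$)
$\sqrt{\left(- \frac{5963}{-24865} + \frac{19810}{9329}\right) + \left(c{\left(3 \right)} - 25\right)^{2}} = \sqrt{\left(- \frac{5963}{-24865} + \frac{19810}{9329}\right) + \left(\frac{3}{7} - 25\right)^{2}} = \sqrt{\left(\left(-5963\right) \left(- \frac{1}{24865}\right) + 19810 \cdot \frac{1}{9329}\right) + \left(- \frac{172}{7}\right)^{2}} = \sqrt{\left(\frac{5963}{24865} + \frac{19810}{9329}\right) + \frac{29584}{49}} = \sqrt{\frac{548204477}{231965585} + \frac{29584}{49}} = \sqrt{\frac{6889331886013}{11366313665}} = \frac{\sqrt{1598087901198158862605}}{1623759095}$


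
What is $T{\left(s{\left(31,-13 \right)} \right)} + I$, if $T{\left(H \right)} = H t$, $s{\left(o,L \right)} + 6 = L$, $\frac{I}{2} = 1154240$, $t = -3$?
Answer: $2308537$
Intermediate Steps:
$I = 2308480$ ($I = 2 \cdot 1154240 = 2308480$)
$s{\left(o,L \right)} = -6 + L$
$T{\left(H \right)} = - 3 H$ ($T{\left(H \right)} = H \left(-3\right) = - 3 H$)
$T{\left(s{\left(31,-13 \right)} \right)} + I = - 3 \left(-6 - 13\right) + 2308480 = \left(-3\right) \left(-19\right) + 2308480 = 57 + 2308480 = 2308537$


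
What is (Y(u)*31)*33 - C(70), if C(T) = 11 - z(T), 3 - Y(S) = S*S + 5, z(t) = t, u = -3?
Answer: -11194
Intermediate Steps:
Y(S) = -2 - S**2 (Y(S) = 3 - (S*S + 5) = 3 - (S**2 + 5) = 3 - (5 + S**2) = 3 + (-5 - S**2) = -2 - S**2)
C(T) = 11 - T
(Y(u)*31)*33 - C(70) = ((-2 - 1*(-3)**2)*31)*33 - (11 - 1*70) = ((-2 - 1*9)*31)*33 - (11 - 70) = ((-2 - 9)*31)*33 - 1*(-59) = -11*31*33 + 59 = -341*33 + 59 = -11253 + 59 = -11194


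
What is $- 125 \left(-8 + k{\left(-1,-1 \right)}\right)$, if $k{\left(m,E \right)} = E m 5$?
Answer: $375$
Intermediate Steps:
$k{\left(m,E \right)} = 5 E m$
$- 125 \left(-8 + k{\left(-1,-1 \right)}\right) = - 125 \left(-8 + 5 \left(-1\right) \left(-1\right)\right) = - 125 \left(-8 + 5\right) = \left(-125\right) \left(-3\right) = 375$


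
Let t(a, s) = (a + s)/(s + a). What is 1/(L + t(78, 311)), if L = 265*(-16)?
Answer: -1/4239 ≈ -0.00023590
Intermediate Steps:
t(a, s) = 1 (t(a, s) = (a + s)/(a + s) = 1)
L = -4240
1/(L + t(78, 311)) = 1/(-4240 + 1) = 1/(-4239) = -1/4239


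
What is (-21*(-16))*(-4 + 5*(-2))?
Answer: -4704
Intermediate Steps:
(-21*(-16))*(-4 + 5*(-2)) = 336*(-4 - 10) = 336*(-14) = -4704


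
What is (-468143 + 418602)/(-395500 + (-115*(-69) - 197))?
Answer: 49541/387762 ≈ 0.12776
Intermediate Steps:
(-468143 + 418602)/(-395500 + (-115*(-69) - 197)) = -49541/(-395500 + (7935 - 197)) = -49541/(-395500 + 7738) = -49541/(-387762) = -49541*(-1/387762) = 49541/387762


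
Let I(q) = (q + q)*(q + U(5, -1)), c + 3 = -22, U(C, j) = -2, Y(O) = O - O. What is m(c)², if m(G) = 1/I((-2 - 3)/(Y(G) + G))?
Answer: 625/324 ≈ 1.9290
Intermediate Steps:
Y(O) = 0
c = -25 (c = -3 - 22 = -25)
I(q) = 2*q*(-2 + q) (I(q) = (q + q)*(q - 2) = (2*q)*(-2 + q) = 2*q*(-2 + q))
m(G) = -G/(10*(-2 - 5/G)) (m(G) = 1/(2*((-2 - 3)/(0 + G))*(-2 + (-2 - 3)/(0 + G))) = 1/(2*(-5/G)*(-2 - 5/G)) = 1/(-10*(-2 - 5/G)/G) = -G/(10*(-2 - 5/G)))
m(c)² = ((⅒)*(-25)²/(5 + 2*(-25)))² = ((⅒)*625/(5 - 50))² = ((⅒)*625/(-45))² = ((⅒)*625*(-1/45))² = (-25/18)² = 625/324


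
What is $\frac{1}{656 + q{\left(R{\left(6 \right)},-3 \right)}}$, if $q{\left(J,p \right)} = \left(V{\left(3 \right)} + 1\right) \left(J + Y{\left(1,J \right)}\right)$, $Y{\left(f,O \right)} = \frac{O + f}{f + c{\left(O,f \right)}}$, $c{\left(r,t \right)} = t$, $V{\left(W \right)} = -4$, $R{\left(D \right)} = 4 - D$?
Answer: $\frac{2}{1327} \approx 0.0015072$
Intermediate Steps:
$Y{\left(f,O \right)} = \frac{O + f}{2 f}$ ($Y{\left(f,O \right)} = \frac{O + f}{f + f} = \frac{O + f}{2 f}$)
$q{\left(J,p \right)} = - \frac{3}{2} - \frac{9 J}{2}$ ($q{\left(J,p \right)} = \left(-4 + 1\right) \left(J + \frac{J + 1}{2 \cdot 1}\right) = - 3 \left(J + \frac{1}{2} \cdot 1 \left(1 + J\right)\right) = - 3 \left(J + \left(\frac{1}{2} + \frac{J}{2}\right)\right) = - 3 \left(\frac{1}{2} + \frac{3 J}{2}\right) = - \frac{3}{2} - \frac{9 J}{2}$)
$\frac{1}{656 + q{\left(R{\left(6 \right)},-3 \right)}} = \frac{1}{656 - \left(\frac{3}{2} + \frac{9 \left(4 - 6\right)}{2}\right)} = \frac{1}{656 - - \frac{15}{2}} = \frac{1}{656 + \left(- \frac{3}{2} + 9\right)} = \frac{1}{656 + \frac{15}{2}} = \frac{1}{\frac{1327}{2}} = \frac{2}{1327}$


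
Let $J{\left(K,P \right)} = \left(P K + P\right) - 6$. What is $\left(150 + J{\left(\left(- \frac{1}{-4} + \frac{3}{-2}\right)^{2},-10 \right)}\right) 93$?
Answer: $\frac{88071}{8} \approx 11009.0$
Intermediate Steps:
$J{\left(K,P \right)} = -6 + P + K P$ ($J{\left(K,P \right)} = \left(K P + P\right) - 6 = \left(P + K P\right) - 6 = -6 + P + K P$)
$\left(150 + J{\left(\left(- \frac{1}{-4} + \frac{3}{-2}\right)^{2},-10 \right)}\right) 93 = \left(150 - \left(16 - \left(- \frac{1}{-4} + \frac{3}{-2}\right)^{2} \left(-10\right)\right)\right) 93 = \left(150 - \left(16 - \left(\left(-1\right) \left(- \frac{1}{4}\right) + 3 \left(- \frac{1}{2}\right)\right)^{2} \left(-10\right)\right)\right) 93 = \left(150 - \left(16 - \left(\frac{1}{4} - \frac{3}{2}\right)^{2} \left(-10\right)\right)\right) 93 = \left(150 - \left(16 - \left(- \frac{5}{4}\right)^{2} \left(-10\right)\right)\right) 93 = \left(150 - \frac{253}{8}\right) 93 = \frac{947}{8} \cdot 93 = \frac{88071}{8}$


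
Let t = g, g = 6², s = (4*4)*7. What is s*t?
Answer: 4032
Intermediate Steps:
s = 112 (s = 16*7 = 112)
g = 36
t = 36
s*t = 112*36 = 4032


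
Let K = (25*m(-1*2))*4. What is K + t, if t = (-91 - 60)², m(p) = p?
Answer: 22601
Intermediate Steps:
K = -200 (K = (25*(-1*2))*4 = (25*(-2))*4 = -50*4 = -200)
t = 22801 (t = (-151)² = 22801)
K + t = -200 + 22801 = 22601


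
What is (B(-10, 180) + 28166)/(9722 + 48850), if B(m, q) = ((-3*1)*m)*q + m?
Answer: 8389/14643 ≈ 0.57290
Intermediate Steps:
B(m, q) = m - 3*m*q (B(m, q) = (-3*m)*q + m = -3*m*q + m = m - 3*m*q)
(B(-10, 180) + 28166)/(9722 + 48850) = (-10*(1 - 3*180) + 28166)/(9722 + 48850) = (-10*(1 - 540) + 28166)/58572 = (-10*(-539) + 28166)*(1/58572) = (5390 + 28166)*(1/58572) = 33556*(1/58572) = 8389/14643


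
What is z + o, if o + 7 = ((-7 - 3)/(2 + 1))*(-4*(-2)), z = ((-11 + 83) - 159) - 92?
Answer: -638/3 ≈ -212.67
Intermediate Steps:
z = -179 (z = (72 - 159) - 92 = -87 - 92 = -179)
o = -101/3 (o = -7 + ((-7 - 3)/(2 + 1))*(-4*(-2)) = -7 - 10/3*8 = -7 - 80/3 = -101/3 ≈ -33.667)
z + o = -179 - 101/3 = -638/3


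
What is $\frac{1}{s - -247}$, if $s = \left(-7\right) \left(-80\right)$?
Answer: $\frac{1}{807} \approx 0.0012392$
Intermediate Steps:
$s = 560$
$\frac{1}{s - -247} = \frac{1}{560 - -247} = \frac{1}{560 + \left(-181 + 428\right)} = \frac{1}{560 + 247} = \frac{1}{807}$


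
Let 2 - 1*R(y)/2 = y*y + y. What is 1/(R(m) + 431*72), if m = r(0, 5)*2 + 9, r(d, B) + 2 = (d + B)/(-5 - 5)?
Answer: 1/30996 ≈ 3.2262e-5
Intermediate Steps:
r(d, B) = -2 - B/10 - d/10 (r(d, B) = -2 + (d + B)/(-5 - 5) = -2 + (B + d)/(-10) = -2 + (B + d)*(-1/10) = -2 + (-B/10 - d/10) = -2 - B/10 - d/10)
m = 4 (m = (-2 - 1/10*5 - 1/10*0)*2 + 9 = (-2 - 1/2 + 0)*2 + 9 = -5/2*2 + 9 = -5 + 9 = 4)
R(y) = 4 - 2*y - 2*y**2 (R(y) = 4 - 2*(y*y + y) = 4 - 2*(y**2 + y) = 4 - 2*(y + y**2) = 4 + (-2*y - 2*y**2) = 4 - 2*y - 2*y**2)
1/(R(m) + 431*72) = 1/((4 - 2*4 - 2*4**2) + 431*72) = 1/((4 - 8 - 2*16) + 31032) = 1/((4 - 8 - 32) + 31032) = 1/(-36 + 31032) = 1/30996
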